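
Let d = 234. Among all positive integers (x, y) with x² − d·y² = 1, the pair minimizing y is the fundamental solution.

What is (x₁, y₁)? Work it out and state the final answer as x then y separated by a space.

5201 340

√234 = [15; 3,2,1,2,1,2,3,30, …], period ℓ=8 (even) → k=7
k=0  a_k=15  p_k/q_k = 15/1
…
k=3  a_k=1  p_k/q_k = 153/10
…
k=5  a_k=1  p_k/q_k = 566/37
k=6  a_k=2  p_k/q_k = 1545/101
k=7  a_k=3  p_k/q_k = 5201/340
(x₁, y₁) = (5201, 340);  5201² − 234·340² = 1 ✓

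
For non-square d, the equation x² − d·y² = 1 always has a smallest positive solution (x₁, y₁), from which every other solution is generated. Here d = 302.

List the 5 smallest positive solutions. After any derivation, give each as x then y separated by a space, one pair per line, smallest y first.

[17; 2,1,1,1,4,…,1,2,34] for √302; ℓ=16 ⇒ convergent index 15
k=0  a_k=17  p_k/q_k = 17/1
…
k=3  a_k=1  p_k/q_k = 87/5
…
k=5  a_k=4  p_k/q_k = 643/37
k=6  a_k=2  p_k/q_k = 1425/82
…
k=8  a_k=16  p_k/q_k = 34513/1986
k=9  a_k=1  p_k/q_k = 36581/2105
k=10  a_k=2  p_k/q_k = 107675/6196
…
k=13  a_k=1  p_k/q_k = 1042237/59974
k=14  a_k=1  p_k/q_k = 1617193/93059
k=15  a_k=2  p_k/q_k = 4276623/246092
fundamental: x₁=4276623, y₁=246092  (since 18289504284129 − 302·60561272464 = 1)
(4276623+246092√302)^2 = 36579008568257 + 2104885414632√302
(4276623+246092√302)^3 = 312869258720405635599 + 18003602753159249380√302
(4276623+246092√302)^4 = 2676047735673238042056036097 + 153989243234046232237072848√302
(4276623+246092√302)^5 = 22888894590955867721004902116885263 + 1317107878734614996094061229615228√302

4276623 246092
36579008568257 2104885414632
312869258720405635599 18003602753159249380
2676047735673238042056036097 153989243234046232237072848
22888894590955867721004902116885263 1317107878734614996094061229615228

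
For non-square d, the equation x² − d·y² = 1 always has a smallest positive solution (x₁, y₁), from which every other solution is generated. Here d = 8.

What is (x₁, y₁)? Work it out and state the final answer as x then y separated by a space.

3 1

√8 → a₀=2, period (1,4); ℓ=2 even so k=1
a_0=2:  p_0=2·1+0=2,  q_0=2·0+1=1
a_1=1:  p_1=1·2+1=3,  q_1=1·1+0=1
→ (3, 1).  Check: 3²=9, 8·1²=8, difference 1.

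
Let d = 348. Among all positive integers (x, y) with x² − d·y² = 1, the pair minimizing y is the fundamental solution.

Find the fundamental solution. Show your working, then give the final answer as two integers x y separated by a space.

√348 → a₀=18, period (1,1,1,8,1,1,1,36); ℓ=8 even so k=7
k=0  a_k=18  p_k/q_k = 18/1
…
k=6  a_k=1  p_k/q_k = 1026/55
k=7  a_k=1  p_k/q_k = 1567/84
(x₁, y₁) = (1567, 84);  1567² − 348·84² = 1 ✓

1567 84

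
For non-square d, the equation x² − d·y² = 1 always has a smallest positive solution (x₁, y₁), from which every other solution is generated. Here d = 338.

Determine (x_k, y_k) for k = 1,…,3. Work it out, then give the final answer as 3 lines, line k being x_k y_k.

d=338: √d = [18; 2,1,1,2,36] (ℓ=5, odd), read p_9/q_9
i=0: a=18 ⇒ p=18, q=1
…
i=2: a=1 ⇒ p=55, q=3
…
i=5: a=36 ⇒ p=8696, q=473
…
i=8: a=1 ⇒ p=43958, q=2391
i=9: a=2 ⇒ p=114243, q=6214
(x₁, y₁) = (114243, 6214);  114243² − 338·6214² = 1 ✓
(114243+6214√338)^2 = 26102926097 + 1419812004√338
(114243+6214√338)^3 = 5964153172084899 + 324407165539730√338

114243 6214
26102926097 1419812004
5964153172084899 324407165539730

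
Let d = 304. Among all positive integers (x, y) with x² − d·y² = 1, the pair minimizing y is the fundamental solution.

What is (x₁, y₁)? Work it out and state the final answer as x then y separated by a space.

√304 = [17; 2,3,2,1,1,1,1,1,2,3,2,34, …], period ℓ=12 (even) → k=11
a_0=17:  p_0=17·1+0=17,  q_0=17·0+1=1
a_1=2:  p_1=2·17+1=35,  q_1=2·1+0=2
…
a_5=1:  p_5=1·401+279=680,  q_5=1·23+16=39
…
a_7=1:  p_7=1·1081+680=1761,  q_7=1·62+39=101
…
a_10=3:  p_10=3·7445+2842=25177,  q_10=3·427+163=1444
a_11=2:  p_11=2·25177+7445=57799,  q_11=2·1444+427=3315
(x₁, y₁) = (57799, 3315);  57799² − 304·3315² = 1 ✓

57799 3315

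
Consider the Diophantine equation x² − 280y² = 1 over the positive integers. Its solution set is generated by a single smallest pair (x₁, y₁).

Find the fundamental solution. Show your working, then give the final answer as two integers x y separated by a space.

d=280: √d = [16; 1,2,1,2,1,32] (ℓ=6, even), read p_5/q_5
k=0  a_k=16  p_k/q_k = 16/1
k=1  a_k=1  p_k/q_k = 17/1
k=2  a_k=2  p_k/q_k = 50/3
k=3  a_k=1  p_k/q_k = 67/4
k=4  a_k=2  p_k/q_k = 184/11
k=5  a_k=1  p_k/q_k = 251/15
→ (251, 15).  Check: 251²=63001, 280·15²=63000, difference 1.

251 15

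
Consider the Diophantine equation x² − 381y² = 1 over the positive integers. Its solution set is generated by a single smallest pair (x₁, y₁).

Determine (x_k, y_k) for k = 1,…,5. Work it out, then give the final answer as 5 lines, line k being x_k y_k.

1015 52
2060449 105560
4182710455 214286748
8490900163201 435001992880
17236523148587575 883053831259652

√381 → a₀=19, period (1,1,12,1,1,38); ℓ=6 even so k=5
k=0  a_k=19  p_k/q_k = 19/1
…
k=2  a_k=1  p_k/q_k = 39/2
…
k=4  a_k=1  p_k/q_k = 527/27
k=5  a_k=1  p_k/q_k = 1015/52
(x₁, y₁) = (1015, 52);  1015² − 381·52² = 1 ✓
n=2: (1015,52)∘(1015,52) = (1015·1015+381·52·52, 1015·52+52·1015) = (2060449,105560)
n=3: (2060449,105560)∘(1015,52) = (1015·2060449+381·52·105560, 1015·105560+52·2060449) = (4182710455,214286748)
n=4: (4182710455,214286748)∘(1015,52) = (1015·4182710455+381·52·214286748, 1015·214286748+52·4182710455) = (8490900163201,435001992880)
n=5: (8490900163201,435001992880)∘(1015,52) = (1015·8490900163201+381·52·435001992880, 1015·435001992880+52·8490900163201) = (17236523148587575,883053831259652)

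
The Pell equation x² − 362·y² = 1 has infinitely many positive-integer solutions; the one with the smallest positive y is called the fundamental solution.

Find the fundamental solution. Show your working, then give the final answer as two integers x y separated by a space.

723 38

√362 → a₀=19, period (38); ℓ=1 odd so k=1
i=0: a=19 ⇒ p=19, q=1
i=1: a=38 ⇒ p=723, q=38
→ (723, 38).  Check: 723²=522729, 362·38²=522728, difference 1.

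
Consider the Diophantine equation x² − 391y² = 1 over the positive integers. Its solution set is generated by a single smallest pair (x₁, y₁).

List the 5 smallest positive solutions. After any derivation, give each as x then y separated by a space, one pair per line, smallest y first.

7338680 371133
107712448284799 5447252648880
1580934379957370111960 79951288138564985667
23203943031010998074028940801 1173473838473442730776750240
340572625285638001757449457184853400 17223497977856489447705304337580733

[19; 1,3,2,2,1,…,3,1,38] for √391; ℓ=16 ⇒ convergent index 15
step 0: (19, 1)  from 19·(1,0) + (0,1)
step 1: (20, 1)  from 1·(19,1) + (1,0)
step 2: (79, 4)  from 3·(20,1) + (19,1)
step 3: (178, 9)  from 2·(79,4) + (20,1)
step 4: (435, 22)  from 2·(178,9) + (79,4)
step 5: (613, 31)  from 1·(435,22) + (178,9)
step 6: (1048, 53)  from 1·(613,31) + (435,22)
…
step 9: (107747, 5449)  from 2·(52519,2656) + (2709,137)
step 10: (160266, 8105)  from 1·(107747,5449) + (52519,2656)
step 11: (268013, 13554)  from 1·(160266,8105) + (107747,5449)
step 12: (696292, 35213)  from 2·(268013,13554) + (160266,8105)
…
step 14: (5678083, 287153)  from 3·(1660597,83980) + (696292,35213)
step 15: (7338680, 371133)  from 1·(5678083,287153) + (1660597,83980)
(x₁, y₁) = (7338680, 371133);  7338680² − 391·371133² = 1 ✓
k=2:  x_2 = 7338680·7338680+391·371133·371133 = 107712448284799,  y_2 = 7338680·371133+371133·7338680 = 5447252648880
k=3:  x_3 = 7338680·107712448284799+391·371133·5447252648880 = 1580934379957370111960,  y_3 = 7338680·5447252648880+371133·107712448284799 = 79951288138564985667
k=4:  x_4 = 7338680·1580934379957370111960+391·371133·79951288138564985667 = 23203943031010998074028940801,  y_4 = 7338680·79951288138564985667+371133·1580934379957370111960 = 1173473838473442730776750240
k=5:  x_5 = 7338680·23203943031010998074028940801+391·371133·1173473838473442730776750240 = 340572625285638001757449457184853400,  y_5 = 7338680·1173473838473442730776750240+371133·23203943031010998074028940801 = 17223497977856489447705304337580733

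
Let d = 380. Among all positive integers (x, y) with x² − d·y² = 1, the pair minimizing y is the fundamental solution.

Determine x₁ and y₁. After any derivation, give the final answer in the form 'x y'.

39 2

√380 = [19; 2,38, …], period ℓ=2 (even) → k=1
i=0: a=19 ⇒ p=19, q=1
i=1: a=2 ⇒ p=39, q=2
(x₁, y₁) = (39, 2);  39² − 380·2² = 1 ✓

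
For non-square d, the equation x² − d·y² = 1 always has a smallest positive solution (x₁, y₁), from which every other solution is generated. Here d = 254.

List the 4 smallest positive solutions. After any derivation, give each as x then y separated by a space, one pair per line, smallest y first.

255 16
130049 8160
66324735 4161584
33825484801 2122399680

d=254: √d = [15; 1,14,1,30] (ℓ=4, even), read p_3/q_3
k=0  a_k=15  p_k/q_k = 15/1
k=1  a_k=1  p_k/q_k = 16/1
k=2  a_k=14  p_k/q_k = 239/15
k=3  a_k=1  p_k/q_k = 255/16
(x₁, y₁) = (255, 16);  255² − 254·16² = 1 ✓
(255+16√254)^2 = 130049 + 8160√254
(255+16√254)^3 = 66324735 + 4161584√254
(255+16√254)^4 = 33825484801 + 2122399680√254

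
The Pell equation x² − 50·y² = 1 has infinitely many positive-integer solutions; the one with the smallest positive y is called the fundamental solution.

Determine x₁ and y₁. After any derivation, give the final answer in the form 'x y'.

d=50: √d = [7; 14] (ℓ=1, odd), read p_1/q_1
step 0: (7, 1)  from 7·(1,0) + (0,1)
step 1: (99, 14)  from 14·(7,1) + (1,0)
→ (99, 14).  Check: 99²=9801, 50·14²=9800, difference 1.

99 14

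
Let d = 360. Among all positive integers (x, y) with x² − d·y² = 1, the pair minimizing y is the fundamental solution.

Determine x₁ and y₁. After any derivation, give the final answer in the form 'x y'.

√360 → a₀=18, period (1,36); ℓ=2 even so k=1
step 0: (18, 1)  from 18·(1,0) + (0,1)
step 1: (19, 1)  from 1·(18,1) + (1,0)
→ (19, 1).  Check: 19²=361, 360·1²=360, difference 1.

19 1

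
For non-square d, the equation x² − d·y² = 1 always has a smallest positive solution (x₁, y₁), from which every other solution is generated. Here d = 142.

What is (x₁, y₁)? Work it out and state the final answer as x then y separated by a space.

143 12

√142 = [11; 1,10,1,22, …], period ℓ=4 (even) → k=3
step 0: (11, 1)  from 11·(1,0) + (0,1)
…
step 2: (131, 11)  from 10·(12,1) + (11,1)
step 3: (143, 12)  from 1·(131,11) + (12,1)
(x₁, y₁) = (143, 12);  143² − 142·12² = 1 ✓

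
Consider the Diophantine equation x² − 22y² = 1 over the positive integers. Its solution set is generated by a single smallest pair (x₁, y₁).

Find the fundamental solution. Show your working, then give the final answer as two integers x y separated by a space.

√22 = [4; 1,2,4,2,1,8, …], period ℓ=6 (even) → k=5
step 0: (4, 1)  from 4·(1,0) + (0,1)
…
step 2: (14, 3)  from 2·(5,1) + (4,1)
step 3: (61, 13)  from 4·(14,3) + (5,1)
step 4: (136, 29)  from 2·(61,13) + (14,3)
step 5: (197, 42)  from 1·(136,29) + (61,13)
(x₁, y₁) = (197, 42);  197² − 22·42² = 1 ✓

197 42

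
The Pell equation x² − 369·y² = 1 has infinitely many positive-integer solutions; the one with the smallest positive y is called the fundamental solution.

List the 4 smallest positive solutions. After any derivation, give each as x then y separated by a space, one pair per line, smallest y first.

8396801 437120
141012534067201 7340819306240
2368108374136006451201 123278797782910239360
39769069528107045198367948801 2070295065004669620717268480

√369 → a₀=19, period (4,1,3,2,7,4,7,2,3,1,4,38); ℓ=12 even so k=11
i=0: a=19 ⇒ p=19, q=1
i=1: a=4 ⇒ p=77, q=4
i=2: a=1 ⇒ p=96, q=5
i=3: a=3 ⇒ p=365, q=19
i=4: a=2 ⇒ p=826, q=43
…
i=6: a=4 ⇒ p=25414, q=1323
i=7: a=7 ⇒ p=184045, q=9581
i=8: a=2 ⇒ p=393504, q=20485
i=9: a=3 ⇒ p=1364557, q=71036
i=10: a=1 ⇒ p=1758061, q=91521
i=11: a=4 ⇒ p=8396801, q=437120
fundamental: x₁=8396801, y₁=437120  (since 70506267033601 − 369·191073894400 = 1)
(8396801+437120√369)^2 = 141012534067201 + 7340819306240√369
(8396801+437120√369)^3 = 2368108374136006451201 + 123278797782910239360√369
(8396801+437120√369)^4 = 39769069528107045198367948801 + 2070295065004669620717268480√369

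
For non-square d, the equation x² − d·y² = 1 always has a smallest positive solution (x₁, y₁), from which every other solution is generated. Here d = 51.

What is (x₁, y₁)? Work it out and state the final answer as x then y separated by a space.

√51 → a₀=7, period (7,14); ℓ=2 even so k=1
i=0: a=7 ⇒ p=7, q=1
i=1: a=7 ⇒ p=50, q=7
fundamental: x₁=50, y₁=7  (since 2500 − 51·49 = 1)

50 7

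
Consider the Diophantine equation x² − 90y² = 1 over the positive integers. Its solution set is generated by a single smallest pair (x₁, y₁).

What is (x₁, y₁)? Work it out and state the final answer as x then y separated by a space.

√90 → a₀=9, period (2,18); ℓ=2 even so k=1
step 0: (9, 1)  from 9·(1,0) + (0,1)
step 1: (19, 2)  from 2·(9,1) + (1,0)
fundamental: x₁=19, y₁=2  (since 361 − 90·4 = 1)

19 2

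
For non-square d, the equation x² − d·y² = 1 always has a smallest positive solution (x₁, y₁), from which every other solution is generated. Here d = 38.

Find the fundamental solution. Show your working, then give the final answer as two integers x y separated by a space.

37 6

d=38: √d = [6; 6,12] (ℓ=2, even), read p_1/q_1
a_0=6:  p_0=6·1+0=6,  q_0=6·0+1=1
a_1=6:  p_1=6·6+1=37,  q_1=6·1+0=6
(x₁, y₁) = (37, 6);  37² − 38·6² = 1 ✓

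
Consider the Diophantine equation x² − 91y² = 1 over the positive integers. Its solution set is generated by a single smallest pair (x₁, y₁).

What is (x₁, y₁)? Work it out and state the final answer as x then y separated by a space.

√91 = [9; 1,1,5,1,5,1,1,18, …], period ℓ=8 (even) → k=7
step 0: (9, 1)  from 9·(1,0) + (0,1)
…
step 3: (105, 11)  from 5·(19,2) + (10,1)
…
step 5: (725, 76)  from 5·(124,13) + (105,11)
step 6: (849, 89)  from 1·(725,76) + (124,13)
step 7: (1574, 165)  from 1·(849,89) + (725,76)
→ (1574, 165).  Check: 1574²=2477476, 91·165²=2477475, difference 1.

1574 165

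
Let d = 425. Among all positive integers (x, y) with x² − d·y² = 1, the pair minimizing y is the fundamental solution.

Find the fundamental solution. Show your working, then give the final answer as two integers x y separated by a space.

143649 6968

√425 = [20; 1,1,1,1,1,1,40, …], period ℓ=7 (odd) → k=13
i=0: a=20 ⇒ p=20, q=1
…
i=3: a=1 ⇒ p=62, q=3
i=4: a=1 ⇒ p=103, q=5
i=5: a=1 ⇒ p=165, q=8
i=6: a=1 ⇒ p=268, q=13
i=7: a=40 ⇒ p=10885, q=528
i=8: a=1 ⇒ p=11153, q=541
…
i=10: a=1 ⇒ p=33191, q=1610
i=11: a=1 ⇒ p=55229, q=2679
i=12: a=1 ⇒ p=88420, q=4289
i=13: a=1 ⇒ p=143649, q=6968
(x₁, y₁) = (143649, 6968);  143649² − 425·6968² = 1 ✓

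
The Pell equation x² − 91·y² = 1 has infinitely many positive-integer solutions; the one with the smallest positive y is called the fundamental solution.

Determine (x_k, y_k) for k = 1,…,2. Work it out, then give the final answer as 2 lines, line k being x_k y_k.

d=91: √d = [9; 1,1,5,1,5,1,1,18] (ℓ=8, even), read p_7/q_7
a_0=9:  p_0=9·1+0=9,  q_0=9·0+1=1
…
a_2=1:  p_2=1·10+9=19,  q_2=1·1+1=2
a_3=5:  p_3=5·19+10=105,  q_3=5·2+1=11
…
a_6=1:  p_6=1·725+124=849,  q_6=1·76+13=89
a_7=1:  p_7=1·849+725=1574,  q_7=1·89+76=165
(x₁, y₁) = (1574, 165);  1574² − 91·165² = 1 ✓
(1574+165√91)^2 = 4954951 + 519420√91

1574 165
4954951 519420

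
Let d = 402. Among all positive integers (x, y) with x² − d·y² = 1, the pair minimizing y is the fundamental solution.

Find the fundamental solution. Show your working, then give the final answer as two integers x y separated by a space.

401 20

√402 = [20; 20,40, …], period ℓ=2 (even) → k=1
k=0  a_k=20  p_k/q_k = 20/1
k=1  a_k=20  p_k/q_k = 401/20
(x₁, y₁) = (401, 20);  401² − 402·20² = 1 ✓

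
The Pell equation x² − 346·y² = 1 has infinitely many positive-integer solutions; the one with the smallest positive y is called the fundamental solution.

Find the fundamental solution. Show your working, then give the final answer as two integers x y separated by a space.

17299 930

[18; 1,1,1,1,36] for √346; ℓ=5 ⇒ convergent index 9
step 0: (18, 1)  from 18·(1,0) + (0,1)
…
step 2: (37, 2)  from 1·(19,1) + (18,1)
step 3: (56, 3)  from 1·(37,2) + (19,1)
step 4: (93, 5)  from 1·(56,3) + (37,2)
step 5: (3404, 183)  from 36·(93,5) + (56,3)
step 6: (3497, 188)  from 1·(3404,183) + (93,5)
step 7: (6901, 371)  from 1·(3497,188) + (3404,183)
step 8: (10398, 559)  from 1·(6901,371) + (3497,188)
step 9: (17299, 930)  from 1·(10398,559) + (6901,371)
fundamental: x₁=17299, y₁=930  (since 299255401 − 346·864900 = 1)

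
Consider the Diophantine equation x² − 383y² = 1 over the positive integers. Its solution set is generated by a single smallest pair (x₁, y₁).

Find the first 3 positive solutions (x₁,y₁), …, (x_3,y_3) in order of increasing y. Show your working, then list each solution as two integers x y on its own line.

18768 959
704475647 35997024
26443197867024 1351184291905

√383 = [19; 1,1,3,19,3,1,1,38, …], period ℓ=8 (even) → k=7
a_0=19:  p_0=19·1+0=19,  q_0=19·0+1=1
a_1=1:  p_1=1·19+1=20,  q_1=1·1+0=1
…
a_4=19:  p_4=19·137+39=2642,  q_4=19·7+2=135
…
a_6=1:  p_6=1·8063+2642=10705,  q_6=1·412+135=547
a_7=1:  p_7=1·10705+8063=18768,  q_7=1·547+412=959
→ (18768, 959).  Check: 18768²=352237824, 383·959²=352237823, difference 1.
(18768+959√383)^2 = 704475647 + 35997024√383
(18768+959√383)^3 = 26443197867024 + 1351184291905√383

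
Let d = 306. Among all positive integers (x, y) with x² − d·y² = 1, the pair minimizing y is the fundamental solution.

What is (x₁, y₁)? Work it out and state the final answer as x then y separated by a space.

35 2

√306 → a₀=17, period (2,34); ℓ=2 even so k=1
step 0: (17, 1)  from 17·(1,0) + (0,1)
step 1: (35, 2)  from 2·(17,1) + (1,0)
→ (35, 2).  Check: 35²=1225, 306·2²=1224, difference 1.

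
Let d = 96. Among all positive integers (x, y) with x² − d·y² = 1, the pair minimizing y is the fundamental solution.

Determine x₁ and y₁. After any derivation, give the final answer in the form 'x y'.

49 5

√96 → a₀=9, period (1,3,1,18); ℓ=4 even so k=3
a_0=9:  p_0=9·1+0=9,  q_0=9·0+1=1
a_1=1:  p_1=1·9+1=10,  q_1=1·1+0=1
a_2=3:  p_2=3·10+9=39,  q_2=3·1+1=4
a_3=1:  p_3=1·39+10=49,  q_3=1·4+1=5
(x₁, y₁) = (49, 5);  49² − 96·5² = 1 ✓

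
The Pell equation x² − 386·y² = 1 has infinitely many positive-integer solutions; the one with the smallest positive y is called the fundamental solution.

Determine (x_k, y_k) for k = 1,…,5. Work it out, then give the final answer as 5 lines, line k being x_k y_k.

111555 5678
24889036049 1266818580
5552992832780835 282639893378122
1238928230896843060801 63059786610325980840
276417277589841662462530275 14069268990347189691834278

√386 → a₀=19, period (1,1,1,4,1,18,1,4,1,1,1,38); ℓ=12 even so k=11
step 0: (19, 1)  from 19·(1,0) + (0,1)
step 1: (20, 1)  from 1·(19,1) + (1,0)
step 2: (39, 2)  from 1·(20,1) + (19,1)
…
step 5: (334, 17)  from 1·(275,14) + (59,3)
step 6: (6287, 320)  from 18·(334,17) + (275,14)
step 7: (6621, 337)  from 1·(6287,320) + (334,17)
step 8: (32771, 1668)  from 4·(6621,337) + (6287,320)
step 9: (39392, 2005)  from 1·(32771,1668) + (6621,337)
step 10: (72163, 3673)  from 1·(39392,2005) + (32771,1668)
step 11: (111555, 5678)  from 1·(72163,3673) + (39392,2005)
(x₁, y₁) = (111555, 5678);  111555² − 386·5678² = 1 ✓
k=2:  x_2 = 111555·111555+386·5678·5678 = 24889036049,  y_2 = 111555·5678+5678·111555 = 1266818580
k=3:  x_3 = 111555·24889036049+386·5678·1266818580 = 5552992832780835,  y_3 = 111555·1266818580+5678·24889036049 = 282639893378122
k=4:  x_4 = 111555·5552992832780835+386·5678·282639893378122 = 1238928230896843060801,  y_4 = 111555·282639893378122+5678·5552992832780835 = 63059786610325980840
k=5:  x_5 = 111555·1238928230896843060801+386·5678·63059786610325980840 = 276417277589841662462530275,  y_5 = 111555·63059786610325980840+5678·1238928230896843060801 = 14069268990347189691834278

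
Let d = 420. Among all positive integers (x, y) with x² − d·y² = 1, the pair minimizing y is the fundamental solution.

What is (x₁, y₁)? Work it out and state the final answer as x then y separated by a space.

41 2

[20; 2,40] for √420; ℓ=2 ⇒ convergent index 1
i=0: a=20 ⇒ p=20, q=1
i=1: a=2 ⇒ p=41, q=2
(x₁, y₁) = (41, 2);  41² − 420·2² = 1 ✓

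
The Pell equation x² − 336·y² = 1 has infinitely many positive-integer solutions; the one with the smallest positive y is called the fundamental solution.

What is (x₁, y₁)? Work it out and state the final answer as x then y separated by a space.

[18; 3,36] for √336; ℓ=2 ⇒ convergent index 1
i=0: a=18 ⇒ p=18, q=1
i=1: a=3 ⇒ p=55, q=3
→ (55, 3).  Check: 55²=3025, 336·3²=3024, difference 1.

55 3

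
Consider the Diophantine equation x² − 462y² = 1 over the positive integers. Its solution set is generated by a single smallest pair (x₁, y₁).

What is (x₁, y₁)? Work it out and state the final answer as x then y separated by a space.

[21; 2,42] for √462; ℓ=2 ⇒ convergent index 1
step 0: (21, 1)  from 21·(1,0) + (0,1)
step 1: (43, 2)  from 2·(21,1) + (1,0)
(x₁, y₁) = (43, 2);  43² − 462·2² = 1 ✓

43 2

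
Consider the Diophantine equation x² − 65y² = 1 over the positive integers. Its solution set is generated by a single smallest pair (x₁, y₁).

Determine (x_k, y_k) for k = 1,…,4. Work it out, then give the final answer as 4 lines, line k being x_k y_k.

[8; 16] for √65; ℓ=1 ⇒ convergent index 1
step 0: (8, 1)  from 8·(1,0) + (0,1)
step 1: (129, 16)  from 16·(8,1) + (1,0)
→ (129, 16).  Check: 129²=16641, 65·16²=16640, difference 1.
(x_2, y_2) = (129·129 + 65·16·16, 129·16 + 16·129) = (33281, 4128)
(x_3, y_3) = (129·33281 + 65·16·4128, 129·4128 + 16·33281) = (8586369, 1065008)
(x_4, y_4) = (129·8586369 + 65·16·1065008, 129·1065008 + 16·8586369) = (2215249921, 274767936)

129 16
33281 4128
8586369 1065008
2215249921 274767936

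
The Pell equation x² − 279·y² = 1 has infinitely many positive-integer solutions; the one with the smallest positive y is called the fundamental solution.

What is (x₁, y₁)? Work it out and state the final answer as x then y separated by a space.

1520 91

√279 → a₀=16, period (1,2,2,1,2,2,1,32); ℓ=8 even so k=7
k=0  a_k=16  p_k/q_k = 16/1
…
k=2  a_k=2  p_k/q_k = 50/3
…
k=5  a_k=2  p_k/q_k = 451/27
k=6  a_k=2  p_k/q_k = 1069/64
k=7  a_k=1  p_k/q_k = 1520/91
→ (1520, 91).  Check: 1520²=2310400, 279·91²=2310399, difference 1.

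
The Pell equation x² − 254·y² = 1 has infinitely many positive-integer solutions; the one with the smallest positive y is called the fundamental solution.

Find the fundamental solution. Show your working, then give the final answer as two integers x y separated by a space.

255 16

√254 → a₀=15, period (1,14,1,30); ℓ=4 even so k=3
a_0=15:  p_0=15·1+0=15,  q_0=15·0+1=1
a_1=1:  p_1=1·15+1=16,  q_1=1·1+0=1
a_2=14:  p_2=14·16+15=239,  q_2=14·1+1=15
a_3=1:  p_3=1·239+16=255,  q_3=1·15+1=16
→ (255, 16).  Check: 255²=65025, 254·16²=65024, difference 1.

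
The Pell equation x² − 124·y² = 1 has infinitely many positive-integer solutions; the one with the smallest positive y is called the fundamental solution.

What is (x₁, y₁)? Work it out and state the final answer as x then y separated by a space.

4620799 414960

√124 = [11; 7,2,1,1,1,…,2,7,22, …], period ℓ=16 (even) → k=15
a_0=11:  p_0=11·1+0=11,  q_0=11·0+1=1
…
a_7=1:  p_7=1·2383+657=3040,  q_7=1·214+59=273
…
a_10=3:  p_10=3·17583+14543=67292,  q_10=3·1579+1306=6043
…
a_14=2:  p_14=2·237042+152167=626251,  q_14=2·21287+13665=56239
a_15=7:  p_15=7·626251+237042=4620799,  q_15=7·56239+21287=414960
(x₁, y₁) = (4620799, 414960);  4620799² − 124·414960² = 1 ✓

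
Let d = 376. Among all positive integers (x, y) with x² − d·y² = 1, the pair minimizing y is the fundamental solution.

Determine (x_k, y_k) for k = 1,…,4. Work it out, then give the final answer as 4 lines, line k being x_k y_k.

2143295 110532
9187426914049 473805365880
39382732335491159615 2031009343327438668
168817626601983862467148801 8706104341013491514496240

√376 = [19; 2,1,1,3,1,…,1,2,38, …], period ℓ=16 (even) → k=15
k=0  a_k=19  p_k/q_k = 19/1
…
k=4  a_k=3  p_k/q_k = 349/18
…
k=7  a_k=2  p_k/q_k = 2928/151
…
k=11  a_k=1  p_k/q_k = 99455/5129
k=12  a_k=3  p_k/q_k = 368986/19029
…
k=14  a_k=1  p_k/q_k = 837427/43187
k=15  a_k=2  p_k/q_k = 2143295/110532
(x₁, y₁) = (2143295, 110532);  2143295² − 376·110532² = 1 ✓
(x_2, y_2) = (2143295·2143295 + 376·110532·110532, 2143295·110532 + 110532·2143295) = (9187426914049, 473805365880)
(x_3, y_3) = (2143295·9187426914049 + 376·110532·473805365880, 2143295·473805365880 + 110532·9187426914049) = (39382732335491159615, 2031009343327438668)
(x_4, y_4) = (2143295·39382732335491159615 + 376·110532·2031009343327438668, 2143295·2031009343327438668 + 110532·39382732335491159615) = (168817626601983862467148801, 8706104341013491514496240)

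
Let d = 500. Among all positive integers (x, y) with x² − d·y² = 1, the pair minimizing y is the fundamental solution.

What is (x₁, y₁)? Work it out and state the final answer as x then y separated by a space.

930249 41602

√500 → a₀=22, period (2,1,3,2,1,…,1,2,44); ℓ=14 even so k=13
a_0=22:  p_0=22·1+0=22,  q_0=22·0+1=1
a_1=2:  p_1=2·22+1=45,  q_1=2·1+0=2
a_2=1:  p_2=1·45+22=67,  q_2=1·2+1=3
…
a_4=2:  p_4=2·246+67=559,  q_4=2·11+3=25
a_5=1:  p_5=1·559+246=805,  q_5=1·25+11=36
…
a_7=10:  p_7=10·1364+805=14445,  q_7=10·61+36=646
a_8=1:  p_8=1·14445+1364=15809,  q_8=1·646+61=707
a_9=1:  p_9=1·15809+14445=30254,  q_9=1·707+646=1353
a_10=2:  p_10=2·30254+15809=76317,  q_10=2·1353+707=3413
…
a_12=1:  p_12=1·259205+76317=335522,  q_12=1·11592+3413=15005
a_13=2:  p_13=2·335522+259205=930249,  q_13=2·15005+11592=41602
(x₁, y₁) = (930249, 41602);  930249² − 500·41602² = 1 ✓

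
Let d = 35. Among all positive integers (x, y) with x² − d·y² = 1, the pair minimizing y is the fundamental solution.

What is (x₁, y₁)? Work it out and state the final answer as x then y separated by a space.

6 1

√35 → a₀=5, period (1,10); ℓ=2 even so k=1
i=0: a=5 ⇒ p=5, q=1
i=1: a=1 ⇒ p=6, q=1
→ (6, 1).  Check: 6²=36, 35·1²=35, difference 1.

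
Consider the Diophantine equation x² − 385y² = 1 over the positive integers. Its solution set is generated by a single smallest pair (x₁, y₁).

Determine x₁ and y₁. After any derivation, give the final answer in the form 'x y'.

√385 → a₀=19, period (1,1,1,1,1,…,1,1,38); ℓ=16 even so k=15
k=0  a_k=19  p_k/q_k = 19/1
k=1  a_k=1  p_k/q_k = 20/1
…
k=5  a_k=1  p_k/q_k = 157/8
k=6  a_k=3  p_k/q_k = 569/29
…
k=10  a_k=3  p_k/q_k = 10262/523
k=11  a_k=1  p_k/q_k = 13009/663
k=12  a_k=1  p_k/q_k = 23271/1186
k=13  a_k=1  p_k/q_k = 36280/1849
k=14  a_k=1  p_k/q_k = 59551/3035
k=15  a_k=1  p_k/q_k = 95831/4884
→ (95831, 4884).  Check: 95831²=9183580561, 385·4884²=9183580560, difference 1.

95831 4884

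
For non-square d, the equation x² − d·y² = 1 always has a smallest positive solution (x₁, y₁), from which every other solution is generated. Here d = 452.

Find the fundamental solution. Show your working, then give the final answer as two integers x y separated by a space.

d=452: √d = [21; 3,1,5,3,10,3,5,1,3,42] (ℓ=10, even), read p_9/q_9
step 0: (21, 1)  from 21·(1,0) + (0,1)
step 1: (64, 3)  from 3·(21,1) + (1,0)
…
step 4: (1552, 73)  from 3·(489,23) + (85,4)
step 5: (16009, 753)  from 10·(1552,73) + (489,23)
…
step 7: (263904, 12413)  from 5·(49579,2332) + (16009,753)
step 8: (313483, 14745)  from 1·(263904,12413) + (49579,2332)
step 9: (1204353, 56648)  from 3·(313483,14745) + (263904,12413)
(x₁, y₁) = (1204353, 56648);  1204353² − 452·56648² = 1 ✓

1204353 56648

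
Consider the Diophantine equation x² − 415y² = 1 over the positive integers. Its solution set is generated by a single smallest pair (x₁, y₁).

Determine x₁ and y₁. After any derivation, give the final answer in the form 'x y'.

18412804 903849

d=415: √d = [20; 2,1,2,4,6,…,1,2,40] (ℓ=16, even), read p_15/q_15
i=0: a=20 ⇒ p=20, q=1
i=1: a=2 ⇒ p=41, q=2
…
i=6: a=1 ⇒ p=5154, q=253
i=7: a=1 ⇒ p=9595, q=471
…
i=10: a=1 ⇒ p=77473, q=3803
…
i=13: a=2 ⇒ p=4730294, q=232201
i=14: a=1 ⇒ p=6841255, q=335824
i=15: a=2 ⇒ p=18412804, q=903849
→ (18412804, 903849).  Check: 18412804²=339031351142416, 415·903849²=339031351142415, difference 1.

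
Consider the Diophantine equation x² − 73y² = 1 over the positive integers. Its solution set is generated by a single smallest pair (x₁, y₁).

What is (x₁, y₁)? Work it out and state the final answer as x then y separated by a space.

[8; 1,1,5,5,1,1,16] for √73; ℓ=7 ⇒ convergent index 13
a_0=8:  p_0=8·1+0=8,  q_0=8·0+1=1
a_1=1:  p_1=1·8+1=9,  q_1=1·1+0=1
a_2=1:  p_2=1·9+8=17,  q_2=1·1+1=2
a_3=5:  p_3=5·17+9=94,  q_3=5·2+1=11
…
a_5=1:  p_5=1·487+94=581,  q_5=1·57+11=68
…
a_9=1:  p_9=1·18737+17669=36406,  q_9=1·2193+2068=4261
a_10=5:  p_10=5·36406+18737=200767,  q_10=5·4261+2193=23498
a_11=5:  p_11=5·200767+36406=1040241,  q_11=5·23498+4261=121751
a_12=1:  p_12=1·1040241+200767=1241008,  q_12=1·121751+23498=145249
a_13=1:  p_13=1·1241008+1040241=2281249,  q_13=1·145249+121751=267000
fundamental: x₁=2281249, y₁=267000  (since 5204097000001 − 73·71289000000 = 1)

2281249 267000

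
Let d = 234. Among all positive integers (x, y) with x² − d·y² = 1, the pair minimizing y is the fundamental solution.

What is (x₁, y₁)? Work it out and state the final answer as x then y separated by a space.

5201 340

[15; 3,2,1,2,1,2,3,30] for √234; ℓ=8 ⇒ convergent index 7
step 0: (15, 1)  from 15·(1,0) + (0,1)
step 1: (46, 3)  from 3·(15,1) + (1,0)
step 2: (107, 7)  from 2·(46,3) + (15,1)
step 3: (153, 10)  from 1·(107,7) + (46,3)
step 4: (413, 27)  from 2·(153,10) + (107,7)
…
step 6: (1545, 101)  from 2·(566,37) + (413,27)
step 7: (5201, 340)  from 3·(1545,101) + (566,37)
fundamental: x₁=5201, y₁=340  (since 27050401 − 234·115600 = 1)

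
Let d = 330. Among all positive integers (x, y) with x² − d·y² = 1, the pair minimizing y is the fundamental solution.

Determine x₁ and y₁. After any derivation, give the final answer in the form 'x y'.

109 6

[18; 6,36] for √330; ℓ=2 ⇒ convergent index 1
i=0: a=18 ⇒ p=18, q=1
i=1: a=6 ⇒ p=109, q=6
fundamental: x₁=109, y₁=6  (since 11881 − 330·36 = 1)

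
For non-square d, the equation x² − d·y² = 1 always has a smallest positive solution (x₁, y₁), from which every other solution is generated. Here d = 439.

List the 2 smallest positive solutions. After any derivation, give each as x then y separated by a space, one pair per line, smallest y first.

440 21
387199 18480

[20; 1,19,1,40] for √439; ℓ=4 ⇒ convergent index 3
k=0  a_k=20  p_k/q_k = 20/1
…
k=2  a_k=19  p_k/q_k = 419/20
k=3  a_k=1  p_k/q_k = 440/21
fundamental: x₁=440, y₁=21  (since 193600 − 439·441 = 1)
(440+21√439)^2 = 387199 + 18480√439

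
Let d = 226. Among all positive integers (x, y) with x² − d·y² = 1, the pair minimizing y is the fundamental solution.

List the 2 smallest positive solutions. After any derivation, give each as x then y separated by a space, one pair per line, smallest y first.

451 30
406801 27060

√226 = [15; 30, …], period ℓ=1 (odd) → k=1
k=0  a_k=15  p_k/q_k = 15/1
k=1  a_k=30  p_k/q_k = 451/30
→ (451, 30).  Check: 451²=203401, 226·30²=203400, difference 1.
(x_2, y_2) = (451·451 + 226·30·30, 451·30 + 30·451) = (406801, 27060)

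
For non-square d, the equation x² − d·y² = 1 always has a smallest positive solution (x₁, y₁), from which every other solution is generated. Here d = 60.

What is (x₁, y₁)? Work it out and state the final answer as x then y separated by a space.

31 4

d=60: √d = [7; 1,2,1,14] (ℓ=4, even), read p_3/q_3
step 0: (7, 1)  from 7·(1,0) + (0,1)
…
step 2: (23, 3)  from 2·(8,1) + (7,1)
step 3: (31, 4)  from 1·(23,3) + (8,1)
fundamental: x₁=31, y₁=4  (since 961 − 60·16 = 1)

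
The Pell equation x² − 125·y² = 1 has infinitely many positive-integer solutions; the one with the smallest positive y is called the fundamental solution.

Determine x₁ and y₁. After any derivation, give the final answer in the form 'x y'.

930249 83204

√125 → a₀=11, period (5,1,1,5,22); ℓ=5 odd so k=9
step 0: (11, 1)  from 11·(1,0) + (0,1)
step 1: (56, 5)  from 5·(11,1) + (1,0)
step 2: (67, 6)  from 1·(56,5) + (11,1)
step 3: (123, 11)  from 1·(67,6) + (56,5)
step 4: (682, 61)  from 5·(123,11) + (67,6)
step 5: (15127, 1353)  from 22·(682,61) + (123,11)
step 6: (76317, 6826)  from 5·(15127,1353) + (682,61)
step 7: (91444, 8179)  from 1·(76317,6826) + (15127,1353)
step 8: (167761, 15005)  from 1·(91444,8179) + (76317,6826)
step 9: (930249, 83204)  from 5·(167761,15005) + (91444,8179)
fundamental: x₁=930249, y₁=83204  (since 865363202001 − 125·6922905616 = 1)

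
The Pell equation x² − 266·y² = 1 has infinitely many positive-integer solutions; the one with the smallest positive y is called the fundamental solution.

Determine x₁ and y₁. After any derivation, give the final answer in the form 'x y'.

685 42

d=266: √d = [16; 3,4,3,32] (ℓ=4, even), read p_3/q_3
i=0: a=16 ⇒ p=16, q=1
i=1: a=3 ⇒ p=49, q=3
i=2: a=4 ⇒ p=212, q=13
i=3: a=3 ⇒ p=685, q=42
(x₁, y₁) = (685, 42);  685² − 266·42² = 1 ✓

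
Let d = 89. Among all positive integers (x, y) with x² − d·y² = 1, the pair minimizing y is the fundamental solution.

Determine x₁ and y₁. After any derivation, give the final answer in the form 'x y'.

500001 53000

√89 → a₀=9, period (2,3,3,2,18); ℓ=5 odd so k=9
i=0: a=9 ⇒ p=9, q=1
i=1: a=2 ⇒ p=19, q=2
…
i=3: a=3 ⇒ p=217, q=23
…
i=5: a=18 ⇒ p=9217, q=977
…
i=8: a=3 ⇒ p=216991, q=23001
i=9: a=2 ⇒ p=500001, q=53000
fundamental: x₁=500001, y₁=53000  (since 250001000001 − 89·2809000000 = 1)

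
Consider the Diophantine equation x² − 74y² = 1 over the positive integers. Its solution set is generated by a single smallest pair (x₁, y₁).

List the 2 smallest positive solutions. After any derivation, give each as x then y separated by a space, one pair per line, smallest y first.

d=74: √d = [8; 1,1,1,1,16] (ℓ=5, odd), read p_9/q_9
step 0: (8, 1)  from 8·(1,0) + (0,1)
…
step 3: (26, 3)  from 1·(17,2) + (9,1)
step 4: (43, 5)  from 1·(26,3) + (17,2)
…
step 8: (2228, 259)  from 1·(1471,171) + (757,88)
step 9: (3699, 430)  from 1·(2228,259) + (1471,171)
(x₁, y₁) = (3699, 430);  3699² − 74·430² = 1 ✓
n=2: (3699,430)∘(3699,430) = (3699·3699+74·430·430, 3699·430+430·3699) = (27365201,3181140)

3699 430
27365201 3181140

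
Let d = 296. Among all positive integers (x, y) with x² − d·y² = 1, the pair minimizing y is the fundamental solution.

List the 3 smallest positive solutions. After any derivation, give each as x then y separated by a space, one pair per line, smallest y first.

[17; 4,1,7,1,4,34] for √296; ℓ=6 ⇒ convergent index 5
i=0: a=17 ⇒ p=17, q=1
…
i=2: a=1 ⇒ p=86, q=5
…
i=4: a=1 ⇒ p=757, q=44
i=5: a=4 ⇒ p=3699, q=215
→ (3699, 215).  Check: 3699²=13682601, 296·215²=13682600, difference 1.
(3699+215√296)^2 = 27365201 + 1590570√296
(3699+215√296)^3 = 202447753299 + 11767036645√296

3699 215
27365201 1590570
202447753299 11767036645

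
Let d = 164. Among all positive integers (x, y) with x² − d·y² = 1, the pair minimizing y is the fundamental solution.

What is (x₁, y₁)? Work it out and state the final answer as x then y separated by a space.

2049 160

√164 = [12; 1,4,6,4,1,24, …], period ℓ=6 (even) → k=5
a_0=12:  p_0=12·1+0=12,  q_0=12·0+1=1
…
a_2=4:  p_2=4·13+12=64,  q_2=4·1+1=5
…
a_4=4:  p_4=4·397+64=1652,  q_4=4·31+5=129
a_5=1:  p_5=1·1652+397=2049,  q_5=1·129+31=160
→ (2049, 160).  Check: 2049²=4198401, 164·160²=4198400, difference 1.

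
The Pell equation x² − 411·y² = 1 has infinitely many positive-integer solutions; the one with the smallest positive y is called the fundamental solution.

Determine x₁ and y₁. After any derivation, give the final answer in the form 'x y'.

d=411: √d = [20; 3,1,1,1,19,1,1,1,3,40] (ℓ=10, even), read p_9/q_9
k=0  a_k=20  p_k/q_k = 20/1
k=1  a_k=3  p_k/q_k = 61/3
…
k=5  a_k=19  p_k/q_k = 4379/216
k=6  a_k=1  p_k/q_k = 4602/227
k=7  a_k=1  p_k/q_k = 8981/443
k=8  a_k=1  p_k/q_k = 13583/670
k=9  a_k=3  p_k/q_k = 49730/2453
→ (49730, 2453).  Check: 49730²=2473072900, 411·2453²=2473072899, difference 1.

49730 2453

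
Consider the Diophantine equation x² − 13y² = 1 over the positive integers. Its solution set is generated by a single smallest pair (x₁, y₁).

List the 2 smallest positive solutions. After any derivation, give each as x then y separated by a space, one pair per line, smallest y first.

√13 = [3; 1,1,1,1,6, …], period ℓ=5 (odd) → k=9
step 0: (3, 1)  from 3·(1,0) + (0,1)
step 1: (4, 1)  from 1·(3,1) + (1,0)
step 2: (7, 2)  from 1·(4,1) + (3,1)
…
step 5: (119, 33)  from 6·(18,5) + (11,3)
step 6: (137, 38)  from 1·(119,33) + (18,5)
step 7: (256, 71)  from 1·(137,38) + (119,33)
step 8: (393, 109)  from 1·(256,71) + (137,38)
step 9: (649, 180)  from 1·(393,109) + (256,71)
→ (649, 180).  Check: 649²=421201, 13·180²=421200, difference 1.
k=2:  x_2 = 649·649+13·180·180 = 842401,  y_2 = 649·180+180·649 = 233640

649 180
842401 233640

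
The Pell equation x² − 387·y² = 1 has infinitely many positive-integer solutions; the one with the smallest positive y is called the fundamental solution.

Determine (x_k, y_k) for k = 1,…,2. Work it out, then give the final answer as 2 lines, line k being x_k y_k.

√387 → a₀=19, period (1,2,19,2,1,38); ℓ=6 even so k=5
k=0  a_k=19  p_k/q_k = 19/1
k=1  a_k=1  p_k/q_k = 20/1
k=2  a_k=2  p_k/q_k = 59/3
k=3  a_k=19  p_k/q_k = 1141/58
k=4  a_k=2  p_k/q_k = 2341/119
k=5  a_k=1  p_k/q_k = 3482/177
→ (3482, 177).  Check: 3482²=12124324, 387·177²=12124323, difference 1.
k=2:  x_2 = 3482·3482+387·177·177 = 24248647,  y_2 = 3482·177+177·3482 = 1232628

3482 177
24248647 1232628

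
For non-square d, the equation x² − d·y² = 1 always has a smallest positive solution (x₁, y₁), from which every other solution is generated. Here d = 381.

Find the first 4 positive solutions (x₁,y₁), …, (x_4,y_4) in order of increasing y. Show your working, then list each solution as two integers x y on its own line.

√381 → a₀=19, period (1,1,12,1,1,38); ℓ=6 even so k=5
step 0: (19, 1)  from 19·(1,0) + (0,1)
…
step 4: (527, 27)  from 1·(488,25) + (39,2)
step 5: (1015, 52)  from 1·(527,27) + (488,25)
fundamental: x₁=1015, y₁=52  (since 1030225 − 381·2704 = 1)
k=2:  x_2 = 1015·1015+381·52·52 = 2060449,  y_2 = 1015·52+52·1015 = 105560
k=3:  x_3 = 1015·2060449+381·52·105560 = 4182710455,  y_3 = 1015·105560+52·2060449 = 214286748
k=4:  x_4 = 1015·4182710455+381·52·214286748 = 8490900163201,  y_4 = 1015·214286748+52·4182710455 = 435001992880

1015 52
2060449 105560
4182710455 214286748
8490900163201 435001992880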